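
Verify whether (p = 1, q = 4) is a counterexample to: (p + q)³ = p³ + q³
Substituting p = 1, q = 4:
LHS = (1 + 4)³ = 125
RHS = 1³ + 4³ = 65

Since LHS ≠ RHS, this pair disproves the claim.

Answer: Yes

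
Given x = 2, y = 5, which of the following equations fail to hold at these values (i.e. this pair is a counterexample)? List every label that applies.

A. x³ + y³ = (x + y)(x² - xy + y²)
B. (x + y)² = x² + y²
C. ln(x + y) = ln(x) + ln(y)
B, C

Evaluating each claim at the given values:
A. LHS = 133, RHS = 133 → holds here (LHS = RHS)
B. LHS = 49, RHS = 29 → fails here (LHS ≠ RHS)
C. LHS = ln(7) ≈ 1.946, RHS = ln(2) + ln(5) ≈ 2.303 → fails here (LHS ≠ RHS)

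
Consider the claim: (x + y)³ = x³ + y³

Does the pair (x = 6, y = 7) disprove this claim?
Substituting x = 6, y = 7:
LHS = (6 + 7)³ = 2197
RHS = 6³ + 7³ = 559

Since LHS ≠ RHS, this pair disproves the claim.

Answer: Yes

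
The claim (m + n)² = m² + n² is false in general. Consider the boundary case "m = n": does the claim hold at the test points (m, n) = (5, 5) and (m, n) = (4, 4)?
No, fails at both test points

At (5, 5): LHS = 100 ≠ RHS = 50
At (4, 4): LHS = 64 ≠ RHS = 32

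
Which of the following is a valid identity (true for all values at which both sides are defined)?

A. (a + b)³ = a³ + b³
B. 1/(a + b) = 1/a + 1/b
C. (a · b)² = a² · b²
C

A: fails at (1, 3) — LHS = 64, RHS = 28.
B: fails at (1, 5) — LHS = 1/6, RHS = 6/5.
C: holds — e.g. at (6, 7), both sides equal 1764.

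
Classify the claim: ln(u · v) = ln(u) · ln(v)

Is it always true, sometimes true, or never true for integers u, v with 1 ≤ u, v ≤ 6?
Sometimes true

It holds at (u, v) = (1, 1) (both sides equal 0), but fails at (u, v) = (6, 3) (LHS = ln(18) ≈ 2.89, RHS = ln(3)·ln(6) ≈ 1.968).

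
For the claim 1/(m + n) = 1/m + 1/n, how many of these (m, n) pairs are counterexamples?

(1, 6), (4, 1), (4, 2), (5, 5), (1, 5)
Testing each pair:
(1, 6): LHS = 1/7, RHS = 7/6 → counterexample
(4, 1): LHS = 1/5, RHS = 5/4 → counterexample
(4, 2): LHS = 1/6, RHS = 3/4 → counterexample
(5, 5): LHS = 1/10, RHS = 2/5 → counterexample
(1, 5): LHS = 1/6, RHS = 6/5 → counterexample

That makes 5 counterexamples.

Answer: 5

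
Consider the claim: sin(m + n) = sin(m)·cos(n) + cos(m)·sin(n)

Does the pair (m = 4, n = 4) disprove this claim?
No

Substituting m = 4, n = 4:
LHS = sin(4 + 4) = sin(8) ≈ 0.9894
RHS = sin(4)·cos(4) + cos(4)·sin(4) = 2·sin(4)·cos(4) ≈ 0.9894

The sides agree, so this pair does not disprove the claim.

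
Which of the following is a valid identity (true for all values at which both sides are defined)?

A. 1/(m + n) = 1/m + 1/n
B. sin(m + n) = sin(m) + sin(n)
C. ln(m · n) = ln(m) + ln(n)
A: fails at (2, 2) — LHS = 1/4, RHS = 1.
B: fails at (2, 3) — LHS = sin(5) ≈ -0.9589, RHS = sin(3) + sin(2) ≈ 1.05.
C: holds — e.g. at (2, 2), both sides equal ln(4) ≈ 1.386.

Answer: C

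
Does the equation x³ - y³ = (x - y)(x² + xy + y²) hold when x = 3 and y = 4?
Substituting x = 3, y = 4:

LHS = 3³ - 4³ = -37
RHS = (3 - 4)(3² + 3·4 + 4²) = -37

LHS = RHS, so the equation holds at this point.

Answer: Holds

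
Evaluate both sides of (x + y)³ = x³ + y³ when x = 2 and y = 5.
LHS = (2 + 5)³ = 343
RHS = 2³ + 5³ = 133

LHS ≠ RHS, so the equation does not hold here.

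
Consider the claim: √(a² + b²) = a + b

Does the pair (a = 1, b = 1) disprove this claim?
Substituting a = 1, b = 1:
LHS = √(1² + 1²) = √(2) ≈ 1.414
RHS = 1 + 1 = 2

Since LHS ≠ RHS, this pair disproves the claim.

Answer: Yes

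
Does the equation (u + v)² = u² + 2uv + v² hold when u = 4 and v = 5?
Holds

Substituting u = 4, v = 5:

LHS = (4 + 5)² = 81
RHS = 4² + 2·4·5 + 5² = 81

LHS = RHS, so the equation holds at this point.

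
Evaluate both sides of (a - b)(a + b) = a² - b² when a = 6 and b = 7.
LHS = (6 - 7)(6 + 7) = -13
RHS = 6² - 7² = -13

LHS = RHS: the two sides agree.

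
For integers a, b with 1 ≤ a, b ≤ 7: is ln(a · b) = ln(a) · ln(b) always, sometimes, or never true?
Sometimes true

It holds at (a, b) = (1, 1) (both sides equal 0), but fails at (a, b) = (7, 7) (LHS = ln(49) ≈ 3.892, RHS = ln(7)² ≈ 3.787).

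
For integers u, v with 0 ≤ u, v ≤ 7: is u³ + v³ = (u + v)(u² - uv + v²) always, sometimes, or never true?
Always true

The identity holds for every pair in the range. For instance at (u, v) = (3, 7): both sides equal 370.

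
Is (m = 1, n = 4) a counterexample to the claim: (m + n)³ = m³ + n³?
Yes

Substituting m = 1, n = 4:
LHS = (1 + 4)³ = 125
RHS = 1³ + 4³ = 65

Since LHS ≠ RHS, this pair disproves the claim.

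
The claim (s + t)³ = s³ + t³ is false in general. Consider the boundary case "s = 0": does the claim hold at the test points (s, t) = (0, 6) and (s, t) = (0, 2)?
Yes, holds at both test points

At (0, 6): LHS = 216, RHS = 216 → equal
At (0, 2): LHS = 8, RHS = 8 → equal

So the claim does hold at both of these boundary points, even though it is not an identity.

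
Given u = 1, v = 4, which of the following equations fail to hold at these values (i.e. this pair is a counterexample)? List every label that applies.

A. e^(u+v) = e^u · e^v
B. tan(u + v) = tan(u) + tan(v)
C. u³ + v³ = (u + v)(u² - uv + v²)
B

Evaluating each claim at the given values:
A. LHS = e^5 ≈ 148.4, RHS = e^5 ≈ 148.4 → holds here (LHS = RHS)
B. LHS = tan(5) ≈ -3.381, RHS = tan(4) + tan(1) ≈ 2.715 → fails here (LHS ≠ RHS)
C. LHS = 65, RHS = 65 → holds here (LHS = RHS)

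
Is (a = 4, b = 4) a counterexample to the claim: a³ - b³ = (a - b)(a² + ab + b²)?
Substituting a = 4, b = 4:
LHS = 4³ - 4³ = 0
RHS = (4 - 4)(4² + 4·4 + 4²) = 0

The sides agree, so this pair does not disprove the claim.

Answer: No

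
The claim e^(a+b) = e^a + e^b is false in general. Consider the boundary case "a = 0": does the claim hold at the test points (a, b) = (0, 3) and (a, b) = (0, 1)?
At (0, 3): LHS = e^3 ≈ 20.09 ≠ RHS = 1 + e^3 ≈ 21.09
At (0, 1): LHS = e ≈ 2.718 ≠ RHS = 1 + e ≈ 3.718

Answer: No, fails at both test points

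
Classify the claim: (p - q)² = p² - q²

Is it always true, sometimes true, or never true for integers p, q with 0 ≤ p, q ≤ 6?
It holds at (p, q) = (0, 0) (both sides equal 0), but fails at (p, q) = (4, 5) (LHS = 1, RHS = -9).

Answer: Sometimes true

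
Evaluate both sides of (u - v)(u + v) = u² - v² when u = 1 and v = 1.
LHS = (1 - 1)(1 + 1) = 0
RHS = 1² - 1² = 0

LHS = RHS: the two sides agree.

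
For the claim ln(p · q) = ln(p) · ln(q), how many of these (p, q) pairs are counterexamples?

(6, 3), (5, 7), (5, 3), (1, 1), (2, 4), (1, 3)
Testing each pair:
(6, 3): LHS = ln(18) ≈ 2.89, RHS = ln(3)·ln(6) ≈ 1.968 → counterexample
(5, 7): LHS = ln(35) ≈ 3.555, RHS = ln(5)·ln(7) ≈ 3.132 → counterexample
(5, 3): LHS = ln(15) ≈ 2.708, RHS = ln(3)·ln(5) ≈ 1.768 → counterexample
(1, 1): LHS = 0, RHS = 0 → satisfies claim
(2, 4): LHS = ln(8) ≈ 2.079, RHS = ln(2)·ln(4) ≈ 0.9609 → counterexample
(1, 3): LHS = ln(3) ≈ 1.099, RHS = 0 → counterexample

That makes 5 counterexamples.

Answer: 5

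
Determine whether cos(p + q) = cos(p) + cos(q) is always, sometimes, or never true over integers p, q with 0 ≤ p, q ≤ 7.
The claim fails for every pair in the range. For instance at (p, q) = (7, 3): LHS = cos(10) ≈ -0.8391, RHS = cos(3) + cos(7) ≈ -0.2361.

Answer: Never true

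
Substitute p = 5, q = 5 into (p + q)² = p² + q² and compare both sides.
LHS = (5 + 5)² = 100
RHS = 5² + 5² = 50

LHS ≠ RHS, so the equation does not hold here.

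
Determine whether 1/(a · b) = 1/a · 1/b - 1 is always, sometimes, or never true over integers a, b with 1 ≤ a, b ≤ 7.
Never true

The claim fails for every pair in the range. For instance at (a, b) = (2, 1): LHS = 1/2, RHS = -1/2.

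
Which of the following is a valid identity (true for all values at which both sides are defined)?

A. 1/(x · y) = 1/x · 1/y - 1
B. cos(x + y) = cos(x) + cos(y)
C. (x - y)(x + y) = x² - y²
A: fails at (4, 4) — LHS = 1/16, RHS = -15/16.
B: fails at (2, 5) — LHS = cos(7) ≈ 0.7539, RHS = cos(2) + cos(5) ≈ -0.1325.
C: holds — e.g. at (3, 4), both sides equal -7.

Answer: C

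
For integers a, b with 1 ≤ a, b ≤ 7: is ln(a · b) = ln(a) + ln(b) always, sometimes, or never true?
Always true

The identity holds for every pair in the range. For instance at (a, b) = (1, 1): both sides equal 0.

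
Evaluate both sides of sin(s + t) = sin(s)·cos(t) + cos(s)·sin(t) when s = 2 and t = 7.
LHS = sin(2 + 7) = sin(9) ≈ 0.4121
RHS = sin(2)·cos(7) + cos(2)·sin(7) = sin(7)·cos(2) + sin(2)·cos(7) ≈ 0.4121

LHS = RHS: the two sides agree.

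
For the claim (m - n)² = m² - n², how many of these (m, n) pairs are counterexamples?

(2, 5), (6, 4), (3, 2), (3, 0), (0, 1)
4

Testing each pair:
(2, 5): LHS = 9, RHS = -21 → counterexample
(6, 4): LHS = 4, RHS = 20 → counterexample
(3, 2): LHS = 1, RHS = 5 → counterexample
(3, 0): LHS = 9, RHS = 9 → satisfies claim
(0, 1): LHS = 1, RHS = -1 → counterexample

That makes 4 counterexamples.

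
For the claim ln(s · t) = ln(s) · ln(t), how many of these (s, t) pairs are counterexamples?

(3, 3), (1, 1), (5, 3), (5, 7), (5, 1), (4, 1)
5

Testing each pair:
(3, 3): LHS = ln(9) ≈ 2.197, RHS = ln(3)² ≈ 1.207 → counterexample
(1, 1): LHS = 0, RHS = 0 → satisfies claim
(5, 3): LHS = ln(15) ≈ 2.708, RHS = ln(3)·ln(5) ≈ 1.768 → counterexample
(5, 7): LHS = ln(35) ≈ 3.555, RHS = ln(5)·ln(7) ≈ 3.132 → counterexample
(5, 1): LHS = ln(5) ≈ 1.609, RHS = 0 → counterexample
(4, 1): LHS = ln(4) ≈ 1.386, RHS = 0 → counterexample

That makes 5 counterexamples.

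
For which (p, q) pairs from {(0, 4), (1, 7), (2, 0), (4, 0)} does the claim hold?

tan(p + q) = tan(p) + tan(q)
Testing each pair:
(0, 4): LHS = tan(4) ≈ 1.158, RHS = tan(4) ≈ 1.158 → holds
(1, 7): LHS = tan(8) ≈ -6.8, RHS = tan(7) + tan(1) ≈ 2.429 → fails
(2, 0): LHS = tan(2) ≈ -2.185, RHS = tan(2) ≈ -2.185 → holds
(4, 0): LHS = tan(4) ≈ 1.158, RHS = tan(4) ≈ 1.158 → holds

3 of 4 pairs satisfy the claim.

Answer: (0, 4), (2, 0), (4, 0)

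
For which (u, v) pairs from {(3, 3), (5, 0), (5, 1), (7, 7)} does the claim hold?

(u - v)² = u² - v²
Testing each pair:
(3, 3): LHS = 0, RHS = 0 → holds
(5, 0): LHS = 25, RHS = 25 → holds
(5, 1): LHS = 16, RHS = 24 → fails
(7, 7): LHS = 0, RHS = 0 → holds

3 of 4 pairs satisfy the claim.

Answer: (3, 3), (5, 0), (7, 7)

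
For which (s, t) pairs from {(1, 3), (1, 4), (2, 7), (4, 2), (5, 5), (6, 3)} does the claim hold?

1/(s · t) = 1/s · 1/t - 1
None

Testing each pair:
(1, 3): LHS = 1/3, RHS = -2/3 → fails
(1, 4): LHS = 1/4, RHS = -3/4 → fails
(2, 7): LHS = 1/14, RHS = -13/14 → fails
(4, 2): LHS = 1/8, RHS = -7/8 → fails
(5, 5): LHS = 1/25, RHS = -24/25 → fails
(6, 3): LHS = 1/18, RHS = -17/18 → fails

No pair satisfies the claim.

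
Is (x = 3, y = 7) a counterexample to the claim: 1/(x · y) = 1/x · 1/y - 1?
Substituting x = 3, y = 7:
LHS = 1/(3 · 7) = 1/21
RHS = 1/3 · 1/7 - 1 = -20/21

Since LHS ≠ RHS, this pair disproves the claim.

Answer: Yes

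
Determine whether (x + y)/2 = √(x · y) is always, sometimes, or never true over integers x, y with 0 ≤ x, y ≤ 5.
Sometimes true

It holds at (x, y) = (4, 4) (both sides equal 4), but fails at (x, y) = (3, 0) (LHS = 3/2, RHS = 0).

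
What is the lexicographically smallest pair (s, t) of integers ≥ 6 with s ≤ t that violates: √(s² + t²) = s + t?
(s, t) = (6, 6)

Substituting (6, 6) into the claim:
LHS = √(6² + 6²) = 6·√(2) ≈ 8.485
RHS = 6 + 6 = 12

Since LHS ≠ RHS, this pair disproves the claim, and no lexicographically smaller pair (s ≤ t, integers ≥ 6) does.

For instance (11, 13) is also a counterexample (LHS = √(290) ≈ 17.03, RHS = 24), but it's lexicographically larger.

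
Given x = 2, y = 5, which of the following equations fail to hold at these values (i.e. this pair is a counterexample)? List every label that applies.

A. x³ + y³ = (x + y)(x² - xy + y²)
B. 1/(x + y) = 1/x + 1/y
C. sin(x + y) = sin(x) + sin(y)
Evaluating each claim at the given values:
A. LHS = 133, RHS = 133 → holds here (LHS = RHS)
B. LHS = 1/7, RHS = 7/10 → fails here (LHS ≠ RHS)
C. LHS = sin(7) ≈ 0.657, RHS = sin(5) + sin(2) ≈ -0.04963 → fails here (LHS ≠ RHS)

Answer: B, C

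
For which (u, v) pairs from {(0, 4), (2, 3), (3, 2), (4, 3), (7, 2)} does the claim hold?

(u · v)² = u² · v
Testing each pair:
(0, 4): LHS = 0, RHS = 0 → holds
(2, 3): LHS = 36, RHS = 12 → fails
(3, 2): LHS = 36, RHS = 18 → fails
(4, 3): LHS = 144, RHS = 48 → fails
(7, 2): LHS = 196, RHS = 98 → fails

1 of 5 pairs satisfies the claim.

Answer: (0, 4)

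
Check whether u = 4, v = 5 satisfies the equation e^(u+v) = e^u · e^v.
Substituting u = 4, v = 5:

LHS = e^(4+5) = e^9 ≈ 8103
RHS = e^4 · e^5 = e^9 ≈ 8103

LHS = RHS, so the equation holds at this point.

Answer: Holds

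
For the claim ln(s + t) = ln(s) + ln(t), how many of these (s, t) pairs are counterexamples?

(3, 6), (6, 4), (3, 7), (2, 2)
Testing each pair:
(3, 6): LHS = ln(9) ≈ 2.197, RHS = ln(3) + ln(6) ≈ 2.89 → counterexample
(6, 4): LHS = ln(10) ≈ 2.303, RHS = ln(4) + ln(6) ≈ 3.178 → counterexample
(3, 7): LHS = ln(10) ≈ 2.303, RHS = ln(3) + ln(7) ≈ 3.045 → counterexample
(2, 2): LHS = ln(4) ≈ 1.386, RHS = 2·ln(2) ≈ 1.386 → satisfies claim

That makes 3 counterexamples.

Answer: 3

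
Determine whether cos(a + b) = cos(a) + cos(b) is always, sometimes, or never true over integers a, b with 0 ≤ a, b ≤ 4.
Never true

The claim fails for every pair in the range. For instance at (a, b) = (4, 4): LHS = cos(8) ≈ -0.1455, RHS = 2·cos(4) ≈ -1.307.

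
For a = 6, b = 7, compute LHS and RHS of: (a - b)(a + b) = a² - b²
LHS = (6 - 7)(6 + 7) = -13
RHS = 6² - 7² = -13

LHS = RHS: the two sides agree.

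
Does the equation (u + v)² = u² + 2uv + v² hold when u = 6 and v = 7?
Substituting u = 6, v = 7:

LHS = (6 + 7)² = 169
RHS = 6² + 2·6·7 + 7² = 169

LHS = RHS, so the equation holds at this point.

Answer: Holds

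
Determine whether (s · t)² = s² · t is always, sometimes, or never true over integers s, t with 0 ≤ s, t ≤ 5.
Sometimes true

It holds at (s, t) = (5, 0) (both sides equal 0), but fails at (s, t) = (1, 2) (LHS = 4, RHS = 2).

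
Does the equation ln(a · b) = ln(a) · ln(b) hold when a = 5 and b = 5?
Fails

Substituting a = 5, b = 5:

LHS = ln(5 · 5) = ln(25) ≈ 3.219
RHS = ln(5) · ln(5) = ln(5)² ≈ 2.59

LHS ≠ RHS, so the equation does not hold at this point.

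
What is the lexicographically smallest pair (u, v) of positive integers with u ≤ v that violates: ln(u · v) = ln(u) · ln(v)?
(u, v) = (1, 2)

At (1, 1): both sides equal 0, so it holds there.

Substituting (1, 2) into the claim:
LHS = ln(1 · 2) = ln(2) ≈ 0.6931
RHS = ln(1) · ln(2) = 0

Since LHS ≠ RHS, this pair disproves the claim, and no lexicographically smaller pair (u ≤ v, positive integers) does.

For instance (6, 7) is also a counterexample (LHS = ln(42) ≈ 3.738, RHS = ln(6)·ln(7) ≈ 3.487), but it's lexicographically larger.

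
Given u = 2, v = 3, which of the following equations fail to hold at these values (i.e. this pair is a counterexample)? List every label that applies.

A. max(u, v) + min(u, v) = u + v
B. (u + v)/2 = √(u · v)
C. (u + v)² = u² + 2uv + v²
Evaluating each claim at the given values:
A. LHS = 5, RHS = 5 → holds here (LHS = RHS)
B. LHS = 5/2, RHS = √(6) ≈ 2.449 → fails here (LHS ≠ RHS)
C. LHS = 25, RHS = 25 → holds here (LHS = RHS)

Answer: B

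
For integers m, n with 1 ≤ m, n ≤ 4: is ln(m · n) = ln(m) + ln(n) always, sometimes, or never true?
Always true

The identity holds for every pair in the range. For instance at (m, n) = (3, 4): both sides equal ln(12) ≈ 2.485.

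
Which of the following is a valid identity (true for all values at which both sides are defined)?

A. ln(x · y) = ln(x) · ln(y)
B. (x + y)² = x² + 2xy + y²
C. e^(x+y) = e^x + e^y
A: fails at (5, 5) — LHS = ln(25) ≈ 3.219, RHS = ln(5)² ≈ 2.59.
B: holds — e.g. at (4, 5), both sides equal 81.
C: fails at (2, 2) — LHS = e^4 ≈ 54.6, RHS = 2·e^2 ≈ 14.78.

Answer: B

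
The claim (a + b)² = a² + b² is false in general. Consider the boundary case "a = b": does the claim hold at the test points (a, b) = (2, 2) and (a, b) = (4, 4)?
At (2, 2): LHS = 16 ≠ RHS = 8
At (4, 4): LHS = 64 ≠ RHS = 32

Answer: No, fails at both test points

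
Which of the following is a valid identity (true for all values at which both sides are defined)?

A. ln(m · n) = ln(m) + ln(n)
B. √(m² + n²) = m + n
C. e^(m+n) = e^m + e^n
A: holds — e.g. at (2, 2), both sides equal ln(4) ≈ 1.386.
B: fails at (4, 4) — LHS = 4·√(2) ≈ 5.657, RHS = 8.
C: fails at (3, 3) — LHS = e^6 ≈ 403.4, RHS = 2·e^3 ≈ 40.17.

Answer: A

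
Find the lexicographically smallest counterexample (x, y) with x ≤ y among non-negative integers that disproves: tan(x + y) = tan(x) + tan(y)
Substituting (1, 1) into the claim:
LHS = tan(1 + 1) = tan(2) ≈ -2.185
RHS = tan(1) + tan(1) = 2·tan(1) ≈ 3.115

Since LHS ≠ RHS, this pair disproves the claim, and no lexicographically smaller pair (x ≤ y, non-negative integers) does.

For instance (7, 7) is also a counterexample (LHS = tan(14) ≈ 7.245, RHS = 2·tan(7) ≈ 1.743), but it's lexicographically larger.

Answer: (x, y) = (1, 1)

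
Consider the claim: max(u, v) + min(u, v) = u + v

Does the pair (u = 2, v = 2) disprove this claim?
No

Substituting u = 2, v = 2:
LHS = max(2, 2) + min(2, 2) = 4
RHS = 2 + 2 = 4

The sides agree, so this pair does not disprove the claim.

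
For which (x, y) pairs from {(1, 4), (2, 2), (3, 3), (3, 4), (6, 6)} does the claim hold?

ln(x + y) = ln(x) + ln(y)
(2, 2)

Testing each pair:
(1, 4): LHS = ln(5) ≈ 1.609, RHS = ln(4) ≈ 1.386 → fails
(2, 2): LHS = ln(4) ≈ 1.386, RHS = 2·ln(2) ≈ 1.386 → holds
(3, 3): LHS = ln(6) ≈ 1.792, RHS = 2·ln(3) ≈ 2.197 → fails
(3, 4): LHS = ln(7) ≈ 1.946, RHS = ln(3) + ln(4) ≈ 2.485 → fails
(6, 6): LHS = ln(12) ≈ 2.485, RHS = 2·ln(6) ≈ 3.584 → fails

1 of 5 pairs satisfies the claim.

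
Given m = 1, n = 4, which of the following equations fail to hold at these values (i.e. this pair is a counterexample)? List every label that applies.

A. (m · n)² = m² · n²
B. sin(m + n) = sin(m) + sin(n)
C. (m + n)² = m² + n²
Evaluating each claim at the given values:
A. LHS = 16, RHS = 16 → holds here (LHS = RHS)
B. LHS = sin(5) ≈ -0.9589, RHS = sin(4) + sin(1) ≈ 0.08467 → fails here (LHS ≠ RHS)
C. LHS = 25, RHS = 17 → fails here (LHS ≠ RHS)

Answer: B, C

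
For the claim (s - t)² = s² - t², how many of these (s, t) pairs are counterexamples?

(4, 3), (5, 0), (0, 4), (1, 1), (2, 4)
3

Testing each pair:
(4, 3): LHS = 1, RHS = 7 → counterexample
(5, 0): LHS = 25, RHS = 25 → satisfies claim
(0, 4): LHS = 16, RHS = -16 → counterexample
(1, 1): LHS = 0, RHS = 0 → satisfies claim
(2, 4): LHS = 4, RHS = -12 → counterexample

That makes 3 counterexamples.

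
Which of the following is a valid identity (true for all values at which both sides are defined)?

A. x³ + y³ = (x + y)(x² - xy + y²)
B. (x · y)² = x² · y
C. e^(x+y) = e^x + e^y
A

A: holds — e.g. at (3, 5), both sides equal 152.
B: fails at (4, 5) — LHS = 400, RHS = 80.
C: fails at (3, 5) — LHS = e^8 ≈ 2981, RHS = e^3 + e^5 ≈ 168.5.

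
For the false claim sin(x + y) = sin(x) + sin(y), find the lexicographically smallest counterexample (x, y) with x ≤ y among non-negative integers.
(x, y) = (1, 1)

Substituting (1, 1) into the claim:
LHS = sin(1 + 1) = sin(2) ≈ 0.9093
RHS = sin(1) + sin(1) = 2·sin(1) ≈ 1.683

Since LHS ≠ RHS, this pair disproves the claim, and no lexicographically smaller pair (x ≤ y, non-negative integers) does.

For instance (4, 4) is also a counterexample (LHS = sin(8) ≈ 0.9894, RHS = 2·sin(4) ≈ -1.514), but it's lexicographically larger.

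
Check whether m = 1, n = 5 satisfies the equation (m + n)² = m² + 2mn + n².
Substituting m = 1, n = 5:

LHS = (1 + 5)² = 36
RHS = 1² + 2·1·5 + 5² = 36

LHS = RHS, so the equation holds at this point.

Answer: Holds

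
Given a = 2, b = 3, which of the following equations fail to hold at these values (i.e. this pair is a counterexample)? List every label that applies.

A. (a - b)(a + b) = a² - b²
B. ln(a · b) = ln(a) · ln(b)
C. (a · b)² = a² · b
Evaluating each claim at the given values:
A. LHS = -5, RHS = -5 → holds here (LHS = RHS)
B. LHS = ln(6) ≈ 1.792, RHS = ln(2)·ln(3) ≈ 0.7615 → fails here (LHS ≠ RHS)
C. LHS = 36, RHS = 12 → fails here (LHS ≠ RHS)

Answer: B, C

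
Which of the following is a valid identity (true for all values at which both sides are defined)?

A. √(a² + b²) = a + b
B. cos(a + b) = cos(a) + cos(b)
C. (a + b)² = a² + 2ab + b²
C

A: fails at (1, 3) — LHS = √(10) ≈ 3.162, RHS = 4.
B: fails at (3, 5) — LHS = cos(8) ≈ -0.1455, RHS = cos(3) + cos(5) ≈ -0.7063.
C: holds — e.g. at (4, 5), both sides equal 81.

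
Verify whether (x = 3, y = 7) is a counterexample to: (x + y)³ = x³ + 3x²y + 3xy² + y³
Substituting x = 3, y = 7:
LHS = (3 + 7)³ = 1000
RHS = 3³ + 3·3²·7 + 3·3·7² + 7³ = 1000

The sides agree, so this pair does not disprove the claim.

Answer: No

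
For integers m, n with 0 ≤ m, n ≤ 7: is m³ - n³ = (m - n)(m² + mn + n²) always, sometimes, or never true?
The identity holds for every pair in the range. For instance at (m, n) = (4, 2): both sides equal 56.

Answer: Always true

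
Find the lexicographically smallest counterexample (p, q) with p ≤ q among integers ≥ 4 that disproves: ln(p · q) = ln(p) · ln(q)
Substituting (4, 4) into the claim:
LHS = ln(4 · 4) = ln(16) ≈ 2.773
RHS = ln(4) · ln(4) = ln(4)² ≈ 1.922

Since LHS ≠ RHS, this pair disproves the claim, and no lexicographically smaller pair (p ≤ q, integers ≥ 4) does.

For instance (7, 8) is also a counterexample (LHS = ln(56) ≈ 4.025, RHS = ln(7)·ln(8) ≈ 4.046), but it's lexicographically larger.

Answer: (p, q) = (4, 4)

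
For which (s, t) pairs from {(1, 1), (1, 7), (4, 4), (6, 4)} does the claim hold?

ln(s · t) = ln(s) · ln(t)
Testing each pair:
(1, 1): LHS = 0, RHS = 0 → holds
(1, 7): LHS = ln(7) ≈ 1.946, RHS = 0 → fails
(4, 4): LHS = ln(16) ≈ 2.773, RHS = ln(4)² ≈ 1.922 → fails
(6, 4): LHS = ln(24) ≈ 3.178, RHS = ln(4)·ln(6) ≈ 2.484 → fails

1 of 4 pairs satisfies the claim.

Answer: (1, 1)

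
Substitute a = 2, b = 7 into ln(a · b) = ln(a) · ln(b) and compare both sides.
LHS = ln(2 · 7) = ln(14) ≈ 2.639
RHS = ln(2) · ln(7) ≈ 1.349

LHS ≠ RHS (they differ by about 1.29), so the equation does not hold here.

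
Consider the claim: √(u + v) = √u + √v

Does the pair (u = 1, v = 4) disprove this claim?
Yes

Substituting u = 1, v = 4:
LHS = √(1 + 4) = √(5) ≈ 2.236
RHS = √1 + √4 = 3

Since LHS ≠ RHS, this pair disproves the claim.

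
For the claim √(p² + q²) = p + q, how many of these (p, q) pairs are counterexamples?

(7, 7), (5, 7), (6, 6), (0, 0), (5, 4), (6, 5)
Testing each pair:
(7, 7): LHS = 7·√(2) ≈ 9.899, RHS = 14 → counterexample
(5, 7): LHS = √(74) ≈ 8.602, RHS = 12 → counterexample
(6, 6): LHS = 6·√(2) ≈ 8.485, RHS = 12 → counterexample
(0, 0): LHS = 0, RHS = 0 → satisfies claim
(5, 4): LHS = √(41) ≈ 6.403, RHS = 9 → counterexample
(6, 5): LHS = √(61) ≈ 7.81, RHS = 11 → counterexample

That makes 5 counterexamples.

Answer: 5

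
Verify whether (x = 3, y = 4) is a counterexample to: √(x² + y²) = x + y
Substituting x = 3, y = 4:
LHS = √(3² + 4²) = 5
RHS = 3 + 4 = 7

Since LHS ≠ RHS, this pair disproves the claim.

Answer: Yes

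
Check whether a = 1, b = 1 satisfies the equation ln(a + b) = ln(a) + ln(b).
Substituting a = 1, b = 1:

LHS = ln(1 + 1) = ln(2) ≈ 0.6931
RHS = ln(1) + ln(1) = 0

LHS ≠ RHS, so the equation does not hold at this point.

Answer: Fails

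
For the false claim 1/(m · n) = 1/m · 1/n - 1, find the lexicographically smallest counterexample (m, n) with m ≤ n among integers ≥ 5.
Substituting (5, 5) into the claim:
LHS = 1/(5 · 5) = 1/25
RHS = 1/5 · 1/5 - 1 = -24/25

Since LHS ≠ RHS, this pair disproves the claim, and no lexicographically smaller pair (m ≤ n, integers ≥ 5) does.

For instance (7, 12) is also a counterexample (LHS = 1/84, RHS = -83/84), but it's lexicographically larger.

Answer: (m, n) = (5, 5)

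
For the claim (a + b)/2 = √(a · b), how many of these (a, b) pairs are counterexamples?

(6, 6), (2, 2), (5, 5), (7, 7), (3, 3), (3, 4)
1

Testing each pair:
(6, 6): LHS = 6, RHS = 6 → satisfies claim
(2, 2): LHS = 2, RHS = 2 → satisfies claim
(5, 5): LHS = 5, RHS = 5 → satisfies claim
(7, 7): LHS = 7, RHS = 7 → satisfies claim
(3, 3): LHS = 3, RHS = 3 → satisfies claim
(3, 4): LHS = 7/2, RHS = 2·√(3) ≈ 3.464 → counterexample

That makes 1 counterexample.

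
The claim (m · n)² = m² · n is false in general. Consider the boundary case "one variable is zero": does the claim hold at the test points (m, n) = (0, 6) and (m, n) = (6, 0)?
Yes, holds at both test points

At (0, 6): LHS = 0, RHS = 0 → equal
At (6, 0): LHS = 0, RHS = 0 → equal

So the claim does hold at both of these boundary points, even though it is not an identity.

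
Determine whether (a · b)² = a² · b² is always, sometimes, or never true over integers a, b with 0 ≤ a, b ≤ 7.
Always true

The identity holds for every pair in the range. For instance at (a, b) = (1, 0): both sides equal 0.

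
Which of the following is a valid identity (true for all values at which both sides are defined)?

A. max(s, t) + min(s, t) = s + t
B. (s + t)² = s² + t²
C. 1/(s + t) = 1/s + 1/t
A

A: holds — e.g. at (5, 5), both sides equal 10.
B: fails at (4, 5) — LHS = 81, RHS = 41.
C: fails at (2, 2) — LHS = 1/4, RHS = 1.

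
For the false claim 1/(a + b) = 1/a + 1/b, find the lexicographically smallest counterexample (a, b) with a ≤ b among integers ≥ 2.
(a, b) = (2, 2)

Substituting (2, 2) into the claim:
LHS = 1/(2 + 2) = 1/4
RHS = 1/2 + 1/2 = 1

Since LHS ≠ RHS, this pair disproves the claim, and no lexicographically smaller pair (a ≤ b, integers ≥ 2) does.

For instance (6, 6) is also a counterexample (LHS = 1/12, RHS = 1/3), but it's lexicographically larger.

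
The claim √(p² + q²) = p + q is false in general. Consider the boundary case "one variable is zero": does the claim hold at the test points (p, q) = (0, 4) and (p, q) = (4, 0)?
At (0, 4): LHS = 4, RHS = 4 → equal
At (4, 0): LHS = 4, RHS = 4 → equal

So the claim does hold at both of these boundary points, even though it is not an identity.

Answer: Yes, holds at both test points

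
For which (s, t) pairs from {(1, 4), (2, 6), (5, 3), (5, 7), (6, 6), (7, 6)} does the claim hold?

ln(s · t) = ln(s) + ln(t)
Testing each pair:
(1, 4): LHS = ln(4) ≈ 1.386, RHS = ln(4) ≈ 1.386 → holds
(2, 6): LHS = ln(12) ≈ 2.485, RHS = ln(2) + ln(6) ≈ 2.485 → holds
(5, 3): LHS = ln(15) ≈ 2.708, RHS = ln(3) + ln(5) ≈ 2.708 → holds
(5, 7): LHS = ln(35) ≈ 3.555, RHS = ln(5) + ln(7) ≈ 3.555 → holds
(6, 6): LHS = ln(36) ≈ 3.584, RHS = 2·ln(6) ≈ 3.584 → holds
(7, 6): LHS = ln(42) ≈ 3.738, RHS = ln(6) + ln(7) ≈ 3.738 → holds

Every pair satisfies the claim.

Answer: All pairs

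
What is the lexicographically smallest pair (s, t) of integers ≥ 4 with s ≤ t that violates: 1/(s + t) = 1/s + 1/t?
Substituting (4, 4) into the claim:
LHS = 1/(4 + 4) = 1/8
RHS = 1/4 + 1/4 = 1/2

Since LHS ≠ RHS, this pair disproves the claim, and no lexicographically smaller pair (s ≤ t, integers ≥ 4) does.

For instance (5, 8) is also a counterexample (LHS = 1/13, RHS = 13/40), but it's lexicographically larger.

Answer: (s, t) = (4, 4)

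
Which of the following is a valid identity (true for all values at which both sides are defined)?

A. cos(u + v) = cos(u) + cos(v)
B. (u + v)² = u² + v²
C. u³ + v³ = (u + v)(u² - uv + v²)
C

A: fails at (1, 4) — LHS = cos(5) ≈ 0.2837, RHS = cos(4) + cos(1) ≈ -0.1133.
B: fails at (2, 4) — LHS = 36, RHS = 20.
C: holds — e.g. at (5, 8), both sides equal 637.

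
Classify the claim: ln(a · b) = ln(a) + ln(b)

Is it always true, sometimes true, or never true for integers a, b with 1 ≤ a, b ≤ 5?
The identity holds for every pair in the range. For instance at (a, b) = (3, 4): both sides equal ln(12) ≈ 2.485.

Answer: Always true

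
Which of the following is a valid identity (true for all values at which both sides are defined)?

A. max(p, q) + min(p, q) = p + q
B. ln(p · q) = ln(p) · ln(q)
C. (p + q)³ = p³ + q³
A

A: holds — e.g. at (3, 5), both sides equal 8.
B: fails at (5, 5) — LHS = ln(25) ≈ 3.219, RHS = ln(5)² ≈ 2.59.
C: fails at (3, 5) — LHS = 512, RHS = 152.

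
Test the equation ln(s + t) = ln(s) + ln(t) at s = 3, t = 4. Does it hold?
Fails

Substituting s = 3, t = 4:

LHS = ln(3 + 4) = ln(7) ≈ 1.946
RHS = ln(3) + ln(4) ≈ 2.485

LHS ≠ RHS, so the equation does not hold at this point.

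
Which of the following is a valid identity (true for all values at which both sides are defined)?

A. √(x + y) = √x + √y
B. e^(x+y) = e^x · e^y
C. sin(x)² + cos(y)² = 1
A: fails at (5, 8) — LHS = √(13) ≈ 3.606, RHS = √(5) + 2·√(2) ≈ 5.064.
B: holds — e.g. at (2, 4), both sides equal e^6 ≈ 403.4.
C: fails at (2, 3) — LHS = sin(2)² + cos(3)² ≈ 1.807, RHS = 1.

Answer: B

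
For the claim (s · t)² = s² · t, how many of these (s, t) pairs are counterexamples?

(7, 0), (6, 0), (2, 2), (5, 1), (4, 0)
1

Testing each pair:
(7, 0): LHS = 0, RHS = 0 → satisfies claim
(6, 0): LHS = 0, RHS = 0 → satisfies claim
(2, 2): LHS = 16, RHS = 8 → counterexample
(5, 1): LHS = 25, RHS = 25 → satisfies claim
(4, 0): LHS = 0, RHS = 0 → satisfies claim

That makes 1 counterexample.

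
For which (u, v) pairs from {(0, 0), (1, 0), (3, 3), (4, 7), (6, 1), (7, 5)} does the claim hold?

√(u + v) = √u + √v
Testing each pair:
(0, 0): LHS = 0, RHS = 0 → holds
(1, 0): LHS = 1, RHS = 1 → holds
(3, 3): LHS = √(6) ≈ 2.449, RHS = 2·√(3) ≈ 3.464 → fails
(4, 7): LHS = √(11) ≈ 3.317, RHS = 2 + √(7) ≈ 4.646 → fails
(6, 1): LHS = √(7) ≈ 2.646, RHS = 1 + √(6) ≈ 3.449 → fails
(7, 5): LHS = 2·√(3) ≈ 3.464, RHS = √(5) + √(7) ≈ 4.882 → fails

2 of 6 pairs satisfy the claim.

Answer: (0, 0), (1, 0)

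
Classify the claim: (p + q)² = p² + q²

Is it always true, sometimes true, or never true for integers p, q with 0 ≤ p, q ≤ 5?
It holds at (p, q) = (4, 0) (both sides equal 16), but fails at (p, q) = (2, 4) (LHS = 36, RHS = 20).

Answer: Sometimes true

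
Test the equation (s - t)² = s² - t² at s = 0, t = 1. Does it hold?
Substituting s = 0, t = 1:

LHS = (0 - 1)² = 1
RHS = 0² - 1² = -1

LHS ≠ RHS, so the equation does not hold at this point.

Answer: Fails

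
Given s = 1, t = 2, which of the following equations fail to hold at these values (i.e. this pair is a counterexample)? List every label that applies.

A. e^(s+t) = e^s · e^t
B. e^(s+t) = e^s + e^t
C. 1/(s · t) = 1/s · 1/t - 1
B, C

Evaluating each claim at the given values:
A. LHS = e^3 ≈ 20.09, RHS = e^3 ≈ 20.09 → holds here (LHS = RHS)
B. LHS = e^3 ≈ 20.09, RHS = e + e^2 ≈ 10.11 → fails here (LHS ≠ RHS)
C. LHS = 1/2, RHS = -1/2 → fails here (LHS ≠ RHS)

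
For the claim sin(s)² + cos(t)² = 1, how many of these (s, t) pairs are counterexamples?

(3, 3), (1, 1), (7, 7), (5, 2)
1

Testing each pair:
(3, 3): LHS = sin(3)² + cos(3)² = 1, RHS = 1 → satisfies claim
(1, 1): LHS = cos(1)² + sin(1)² = 1, RHS = 1 → satisfies claim
(7, 7): LHS = sin(7)² + cos(7)² = 1, RHS = 1 → satisfies claim
(5, 2): LHS = cos(2)² + sin(5)² ≈ 1.093, RHS = 1 → counterexample

That makes 1 counterexample.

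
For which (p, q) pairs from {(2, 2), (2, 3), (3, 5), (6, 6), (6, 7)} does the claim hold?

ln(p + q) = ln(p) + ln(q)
(2, 2)

Testing each pair:
(2, 2): LHS = ln(4) ≈ 1.386, RHS = 2·ln(2) ≈ 1.386 → holds
(2, 3): LHS = ln(5) ≈ 1.609, RHS = ln(2) + ln(3) ≈ 1.792 → fails
(3, 5): LHS = ln(8) ≈ 2.079, RHS = ln(3) + ln(5) ≈ 2.708 → fails
(6, 6): LHS = ln(12) ≈ 2.485, RHS = 2·ln(6) ≈ 3.584 → fails
(6, 7): LHS = ln(13) ≈ 2.565, RHS = ln(6) + ln(7) ≈ 3.738 → fails

1 of 5 pairs satisfies the claim.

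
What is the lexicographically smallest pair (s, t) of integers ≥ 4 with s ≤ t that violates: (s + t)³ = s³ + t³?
(s, t) = (4, 4)

Substituting (4, 4) into the claim:
LHS = (4 + 4)³ = 512
RHS = 4³ + 4³ = 128

Since LHS ≠ RHS, this pair disproves the claim, and no lexicographically smaller pair (s ≤ t, integers ≥ 4) does.

For instance (4, 7) is also a counterexample (LHS = 1331, RHS = 407), but it's lexicographically larger.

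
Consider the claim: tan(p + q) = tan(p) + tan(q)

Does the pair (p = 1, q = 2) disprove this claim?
Yes

Substituting p = 1, q = 2:
LHS = tan(1 + 2) = tan(3) ≈ -0.1425
RHS = tan(1) + tan(2) ≈ -0.6276

Since LHS ≠ RHS, this pair disproves the claim.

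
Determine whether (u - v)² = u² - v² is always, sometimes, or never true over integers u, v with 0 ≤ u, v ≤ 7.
It holds at (u, v) = (7, 0) (both sides equal 49), but fails at (u, v) = (0, 6) (LHS = 36, RHS = -36).

Answer: Sometimes true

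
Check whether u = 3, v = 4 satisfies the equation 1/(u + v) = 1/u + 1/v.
Fails

Substituting u = 3, v = 4:

LHS = 1/(3 + 4) = 1/7
RHS = 1/3 + 1/4 = 7/12

LHS ≠ RHS, so the equation does not hold at this point.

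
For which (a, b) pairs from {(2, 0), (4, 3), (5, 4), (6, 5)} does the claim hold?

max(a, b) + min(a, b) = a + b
All pairs

Testing each pair:
(2, 0): LHS = 2, RHS = 2 → holds
(4, 3): LHS = 7, RHS = 7 → holds
(5, 4): LHS = 9, RHS = 9 → holds
(6, 5): LHS = 11, RHS = 11 → holds

Every pair satisfies the claim.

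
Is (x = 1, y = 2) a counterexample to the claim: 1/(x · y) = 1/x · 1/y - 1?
Yes

Substituting x = 1, y = 2:
LHS = 1/(1 · 2) = 1/2
RHS = 1/1 · 1/2 - 1 = -1/2

Since LHS ≠ RHS, this pair disproves the claim.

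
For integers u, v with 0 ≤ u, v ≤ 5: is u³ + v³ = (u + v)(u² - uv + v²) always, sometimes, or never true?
The identity holds for every pair in the range. For instance at (u, v) = (1, 3): both sides equal 28.

Answer: Always true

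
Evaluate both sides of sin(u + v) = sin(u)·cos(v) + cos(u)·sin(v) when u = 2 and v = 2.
LHS = sin(2 + 2) = sin(4) ≈ -0.7568
RHS = sin(2)·cos(2) + cos(2)·sin(2) = 2·sin(2)·cos(2) ≈ -0.7568

LHS = RHS: the two sides agree.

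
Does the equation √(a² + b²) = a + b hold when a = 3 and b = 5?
Substituting a = 3, b = 5:

LHS = √(3² + 5²) = √(34) ≈ 5.831
RHS = 3 + 5 = 8

LHS ≠ RHS, so the equation does not hold at this point.

Answer: Fails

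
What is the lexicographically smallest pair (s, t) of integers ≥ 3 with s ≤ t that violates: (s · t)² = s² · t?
Substituting (3, 3) into the claim:
LHS = (3 · 3)² = 81
RHS = 3² · 3 = 27

Since LHS ≠ RHS, this pair disproves the claim, and no lexicographically smaller pair (s ≤ t, integers ≥ 3) does.

For instance (4, 5) is also a counterexample (LHS = 400, RHS = 80), but it's lexicographically larger.

Answer: (s, t) = (3, 3)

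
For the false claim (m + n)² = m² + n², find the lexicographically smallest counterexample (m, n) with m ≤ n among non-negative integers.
(m, n) = (1, 1)

At (0, 3): both sides equal 9, so it holds there.

Substituting (1, 1) into the claim:
LHS = (1 + 1)² = 4
RHS = 1² + 1² = 2

Since LHS ≠ RHS, this pair disproves the claim, and no lexicographically smaller pair (m ≤ n, non-negative integers) does.

For instance (3, 5) is also a counterexample (LHS = 64, RHS = 34), but it's lexicographically larger.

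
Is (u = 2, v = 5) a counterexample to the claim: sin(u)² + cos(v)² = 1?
Yes

Substituting u = 2, v = 5:
LHS = sin(2)² + cos(5)² ≈ 0.9073
RHS = 1

Since LHS ≠ RHS, this pair disproves the claim.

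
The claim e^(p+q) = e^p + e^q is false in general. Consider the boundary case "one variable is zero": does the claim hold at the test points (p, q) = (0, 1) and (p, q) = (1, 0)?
At (0, 1): LHS = e ≈ 2.718 ≠ RHS = 1 + e ≈ 3.718
At (1, 0): LHS = e ≈ 2.718 ≠ RHS = 1 + e ≈ 3.718

Answer: No, fails at both test points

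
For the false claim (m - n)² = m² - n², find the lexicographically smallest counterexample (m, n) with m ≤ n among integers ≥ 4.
At (4, 4): both sides equal 0, so it holds there.

Substituting (4, 5) into the claim:
LHS = (4 - 5)² = 1
RHS = 4² - 5² = -9

Since LHS ≠ RHS, this pair disproves the claim, and no lexicographically smaller pair (m ≤ n, integers ≥ 4) does.

For instance (8, 9) is also a counterexample (LHS = 1, RHS = -17), but it's lexicographically larger.

Answer: (m, n) = (4, 5)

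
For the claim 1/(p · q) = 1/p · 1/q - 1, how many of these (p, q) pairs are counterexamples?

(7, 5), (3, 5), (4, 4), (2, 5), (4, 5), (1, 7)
6

Testing each pair:
(7, 5): LHS = 1/35, RHS = -34/35 → counterexample
(3, 5): LHS = 1/15, RHS = -14/15 → counterexample
(4, 4): LHS = 1/16, RHS = -15/16 → counterexample
(2, 5): LHS = 1/10, RHS = -9/10 → counterexample
(4, 5): LHS = 1/20, RHS = -19/20 → counterexample
(1, 7): LHS = 1/7, RHS = -6/7 → counterexample

That makes 6 counterexamples.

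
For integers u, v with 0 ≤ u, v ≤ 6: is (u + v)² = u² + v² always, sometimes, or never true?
Sometimes true

It holds at (u, v) = (0, 4) (both sides equal 16), but fails at (u, v) = (1, 1) (LHS = 4, RHS = 2).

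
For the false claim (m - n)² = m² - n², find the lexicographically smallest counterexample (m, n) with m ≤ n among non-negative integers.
At (0, 0): both sides equal 0, so it holds there.

Substituting (0, 1) into the claim:
LHS = (0 - 1)² = 1
RHS = 0² - 1² = -1

Since LHS ≠ RHS, this pair disproves the claim, and no lexicographically smaller pair (m ≤ n, non-negative integers) does.

For instance (1, 2) is also a counterexample (LHS = 1, RHS = -3), but it's lexicographically larger.

Answer: (m, n) = (0, 1)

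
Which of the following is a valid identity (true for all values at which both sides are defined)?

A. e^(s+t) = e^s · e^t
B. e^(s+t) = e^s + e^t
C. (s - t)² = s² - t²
A

A: holds — e.g. at (1, 2), both sides equal e^3 ≈ 20.09.
B: fails at (4, 6) — LHS = e^10 ≈ 22026.5, RHS = e^4 + e^6 ≈ 458.
C: fails at (4, 6) — LHS = 4, RHS = -20.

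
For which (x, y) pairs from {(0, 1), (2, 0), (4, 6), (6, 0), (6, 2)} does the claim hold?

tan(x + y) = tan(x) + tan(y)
(0, 1), (2, 0), (6, 0)

Testing each pair:
(0, 1): LHS = tan(1) ≈ 1.557, RHS = tan(1) ≈ 1.557 → holds
(2, 0): LHS = tan(2) ≈ -2.185, RHS = tan(2) ≈ -2.185 → holds
(4, 6): LHS = tan(10) ≈ 0.6484, RHS = tan(6) + tan(4) ≈ 0.8668 → fails
(6, 0): LHS = tan(6) ≈ -0.291, RHS = tan(6) ≈ -0.291 → holds
(6, 2): LHS = tan(8) ≈ -6.8, RHS = tan(2) + tan(6) ≈ -2.476 → fails

3 of 5 pairs satisfy the claim.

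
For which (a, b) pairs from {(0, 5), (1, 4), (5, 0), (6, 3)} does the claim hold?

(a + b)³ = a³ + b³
(0, 5), (5, 0)

Testing each pair:
(0, 5): LHS = 125, RHS = 125 → holds
(1, 4): LHS = 125, RHS = 65 → fails
(5, 0): LHS = 125, RHS = 125 → holds
(6, 3): LHS = 729, RHS = 243 → fails

2 of 4 pairs satisfy the claim.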